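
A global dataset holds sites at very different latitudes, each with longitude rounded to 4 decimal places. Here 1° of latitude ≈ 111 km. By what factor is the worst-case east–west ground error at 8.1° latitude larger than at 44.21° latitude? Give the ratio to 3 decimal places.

1.381

Rounding to 4 decimal places leaves the longitude within ±5e-05° of the true value.
Error at 8.1° = 5e-05° × 111000 × cos 8.1° ≈ 5.55 × 0.9900 = 5.4946 m.
At 44.21°: 5e-05° × 111000 × cos 44.21° = 5e-05 × 111000 × 0.7168 ≈ 3.9782 m.
The ratio reduces to cos 8.1° / cos 44.21° = 0.9900/0.7168 ≈ 1.3812.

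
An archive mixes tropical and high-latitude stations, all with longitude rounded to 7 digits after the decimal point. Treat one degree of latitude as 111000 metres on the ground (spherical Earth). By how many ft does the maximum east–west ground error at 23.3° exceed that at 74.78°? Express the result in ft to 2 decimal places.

Rounding to 7 decimal places leaves the longitude within ±5e-08° of the true value.
Error at 23.3° = 5e-08° × 111000 × cos 23.3° ≈ 0.00555 × 0.9184 = 0.0050974 m.
Error at 74.78° = 5e-08° × 111000 × cos 74.78° ≈ 0.00555 × 0.2625 = 0.001457 m.
So the lower-latitude error exceeds the higher by 0.0050974 − 0.001457 = 0.0036404 m.
In feet: 0.00364036 m ÷ 0.3048 ≈ 0.011943 ft.

0.01 ft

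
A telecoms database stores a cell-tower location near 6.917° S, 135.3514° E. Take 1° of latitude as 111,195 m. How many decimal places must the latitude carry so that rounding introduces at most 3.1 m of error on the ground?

One degree of latitude covers 111195 m.
N decimal places → at most half a unit in the last place, 0.5 × 10⁻ᴺ° = 111195/2 × 10⁻ᴺ m.
Setting 55597.5 × 10⁻ᴺ ≤ 3.1 gives 10ᴺ ≥ 1.793e+04, i.e. N ≥ 4.25.
N = 4 would give 5.56 m (too coarse); N = 5 gives 0.556 m ≤ 3.1 m.

5 decimal places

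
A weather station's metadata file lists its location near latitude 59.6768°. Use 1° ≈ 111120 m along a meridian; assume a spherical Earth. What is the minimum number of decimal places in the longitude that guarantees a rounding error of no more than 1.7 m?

At 59.6768° one degree of longitude covers 111120 × cos 59.6768° ≈ 111120 × 0.5049 ≈ 56102 m.
With N decimal places the half-ulp bound is 0.5·10⁻ᴺ°, or 0.5·10⁻ᴺ × 56102 m on the ground.
Need 0.5 × 56102 × 10⁻ᴺ ≤ 1.7 → 10⁻ᴺ ≤ 6.060e-05, so N ≥ 4.22.
So 5 decimal places suffice (0.281 m); 4 would allow up to 2.81 m.

5 decimal places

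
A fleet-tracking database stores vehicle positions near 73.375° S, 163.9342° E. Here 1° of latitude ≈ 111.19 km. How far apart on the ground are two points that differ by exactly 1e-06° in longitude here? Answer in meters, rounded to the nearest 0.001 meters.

One degree of longitude here spans 111190 × cos 73.375° = 111190 × 0.2861 ≈ 31812.2 m; 1e-06° of that is 0.0318122 m.

0.032 meters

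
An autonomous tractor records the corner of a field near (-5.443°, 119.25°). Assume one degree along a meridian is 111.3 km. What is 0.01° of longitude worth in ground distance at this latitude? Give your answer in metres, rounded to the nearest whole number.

1108 metres

At 5.443° a degree of longitude is 111300 × cos 5.443° ≈ 110798 m, so 0.01° corresponds to 1107.98 m.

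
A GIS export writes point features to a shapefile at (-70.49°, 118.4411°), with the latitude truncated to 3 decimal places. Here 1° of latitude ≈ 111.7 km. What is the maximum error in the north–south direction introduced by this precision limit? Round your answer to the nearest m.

Truncating at 3 decimal places can drop up to a full unit in the last place, so the latitude may be off by as much as 0.001°.
North–south distance: 0.001° × 111700 m/° = 111.7 m.

112 m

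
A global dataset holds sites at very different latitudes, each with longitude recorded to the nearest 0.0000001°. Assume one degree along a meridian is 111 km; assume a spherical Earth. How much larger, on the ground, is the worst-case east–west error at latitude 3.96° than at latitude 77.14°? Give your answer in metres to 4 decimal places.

0.0043 metres

Rounding to 7 decimal places leaves the longitude within ±5e-08° of the true value.
At 3.96°: 5e-08° × 111000 × cos 3.96° = 5e-08 × 111000 × 0.9976 ≈ 0.0055367 m.
Error at 77.14° = 5e-08° × 111000 × cos 77.14° ≈ 0.00555 × 0.2226 = 0.0012353 m.
So the lower-latitude error exceeds the higher by 0.0055367 − 0.0012353 = 0.0043015 m.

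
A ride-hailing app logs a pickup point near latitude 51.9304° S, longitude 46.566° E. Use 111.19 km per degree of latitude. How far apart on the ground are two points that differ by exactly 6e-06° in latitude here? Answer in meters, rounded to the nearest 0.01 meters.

0.67 meters

6e-06° × 111190 m/° = 0.66714 m.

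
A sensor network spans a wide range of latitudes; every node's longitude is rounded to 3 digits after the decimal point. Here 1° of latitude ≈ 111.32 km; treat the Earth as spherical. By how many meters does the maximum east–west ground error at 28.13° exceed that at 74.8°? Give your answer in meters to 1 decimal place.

Rounding to 3 decimal places leaves the longitude within ±0.0005° of the true value.
Error at 28.13° = 0.0005° × 111320 × cos 28.13° ≈ 55.66 × 0.8819 = 49.085 m.
At 74.8°: 0.0005° × 111320 × cos 74.8° = 0.0005 × 111320 × 0.2622 ≈ 14.593 m.
Difference: 49.085 − 14.593 = 34.492 m.

34.5 meters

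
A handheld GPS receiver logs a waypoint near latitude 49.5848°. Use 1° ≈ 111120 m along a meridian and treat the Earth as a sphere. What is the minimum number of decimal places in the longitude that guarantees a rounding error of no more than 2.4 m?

5 decimal places

At 49.5848° one degree of longitude covers 111120 × cos 49.5848° ≈ 111120 × 0.6483 ≈ 72041.5 m.
Rounding to N decimal places gives at most 0.5 × 10⁻ᴺ degrees of error, i.e. 0.5 × 10⁻ᴺ × 72041.5 m.
Need 0.5 × 72041.5 × 10⁻ᴺ ≤ 2.4 → 10⁻ᴺ ≤ 6.663e-05, so N ≥ 4.18.
So 5 decimal places suffice (0.36 m); 4 would allow up to 3.6 m.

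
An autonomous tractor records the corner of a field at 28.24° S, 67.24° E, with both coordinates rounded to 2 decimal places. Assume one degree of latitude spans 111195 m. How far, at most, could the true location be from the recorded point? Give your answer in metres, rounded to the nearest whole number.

Rounding to 2 decimal places leaves each coordinate within ±0.005° of the true value.
North–south component: 0.005° × 111195 = 555.975 m.
Longitude error → 0.005 × 111195 × cos 28.24° = 0.005 × 111195 × 0.8810 ≈ 489.799 m.
Combining orthogonally: (555.975² + 489.799²)^½ ≈ 740.953 m.

741 metres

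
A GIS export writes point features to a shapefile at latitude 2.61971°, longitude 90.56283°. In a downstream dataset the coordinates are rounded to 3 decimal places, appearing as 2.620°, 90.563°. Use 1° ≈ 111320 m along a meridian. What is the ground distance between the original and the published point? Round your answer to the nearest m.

The latitude changed by -0.00029° and the longitude by -0.00017°.
N–S: -0.00029° × 111320 m/° = -32.2828 m.
E–W at 2.62°: -0.00017° × 111320 × cos 2.62° = -0.00017 × 111320 × 0.9990 ≈ -18.9046 m.
Hypotenuse of the two orthogonal shifts: √(32.2828² + 18.9046²) = 37.4107 m.

37 m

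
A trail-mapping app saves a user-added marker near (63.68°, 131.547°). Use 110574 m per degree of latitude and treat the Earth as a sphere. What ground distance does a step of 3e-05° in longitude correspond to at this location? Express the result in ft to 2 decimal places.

4.83 ft

At 63.68° a degree of longitude is 110574 × cos 63.68° ≈ 49026.8 m, so 3e-05° corresponds to 1.4708 m.
In feet: 1.4708 m ÷ 0.3048 ≈ 4.8255 ft.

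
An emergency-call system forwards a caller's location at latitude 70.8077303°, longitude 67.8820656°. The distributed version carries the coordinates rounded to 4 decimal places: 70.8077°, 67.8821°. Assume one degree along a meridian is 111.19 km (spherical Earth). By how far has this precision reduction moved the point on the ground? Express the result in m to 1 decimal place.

3.6 m

The latitude changed by +0.0000303° and the longitude by -0.0000344°.
N–S: 0.0000303° × 111190 m/° = 3.36906 m.
East–west at this latitude: -0.0000344° × 111190 × cos 70.8077° ≈ -0.0000344 × 36552.6 = -1.25741 m.
Combined displacement = (3.36906² + 1.25741²)^½ ≈ 3.59606 m.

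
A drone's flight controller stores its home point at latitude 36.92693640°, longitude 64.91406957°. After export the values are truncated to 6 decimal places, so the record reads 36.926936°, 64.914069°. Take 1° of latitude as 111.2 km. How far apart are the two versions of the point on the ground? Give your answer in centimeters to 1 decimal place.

The latitude changed by +0.00000040° and the longitude by +0.00000057°.
North–south shift: 0.00000040 × 111200 = 0.04448 m.
East–west at this latitude: 0.00000057° × 111200 × cos 36.9269° ≈ 0.00000057 × 88893.5 = 0.0506693 m.
Hypotenuse of the two orthogonal shifts: √(0.04448² + 0.0506693²) = 0.0674229 m.
That is 0.0674229 m = 6.7423 cm.

6.7 centimeters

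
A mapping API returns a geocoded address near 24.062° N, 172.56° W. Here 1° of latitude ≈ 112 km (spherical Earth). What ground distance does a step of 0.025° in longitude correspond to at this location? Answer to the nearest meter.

One degree of longitude here spans 112000 × cos 24.062° = 112000 × 0.9131 ≈ 102268 m; 0.025° of that is 2556.69 m.

2557 meters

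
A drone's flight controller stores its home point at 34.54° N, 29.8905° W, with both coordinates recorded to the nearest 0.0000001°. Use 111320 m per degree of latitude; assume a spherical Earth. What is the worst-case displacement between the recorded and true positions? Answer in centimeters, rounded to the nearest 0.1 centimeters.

Rounding to 7 decimal places leaves each coordinate within ±5e-08° of the true value.
Latitude error → 5e-08 × 111320 = 0.005566 m along the meridian.
Longitude error → 5e-08 × 111320 × cos 34.54° = 5e-08 × 111320 × 0.8237 ≈ 0.00458488 m.
Combining orthogonally: (0.005566² + 0.00458488²)^½ ≈ 0.00721121 m.
That is 0.00721121 m = 0.72112 cm.

0.7 centimeters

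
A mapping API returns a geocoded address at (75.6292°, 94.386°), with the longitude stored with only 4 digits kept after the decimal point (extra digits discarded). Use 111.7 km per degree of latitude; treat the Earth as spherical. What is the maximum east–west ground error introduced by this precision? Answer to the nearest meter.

3 meters

Truncating at 4 decimal places can drop up to a full unit in the last place, so the longitude may be off by as much as 0.0001°.
One degree of longitude at 75.6292° is 111700 × cos 75.6292° ≈ 111700 × 0.2482 = 27723.5 m.
So at most 0.0001° × 27723.5 ≈ 2.77235 m east–west.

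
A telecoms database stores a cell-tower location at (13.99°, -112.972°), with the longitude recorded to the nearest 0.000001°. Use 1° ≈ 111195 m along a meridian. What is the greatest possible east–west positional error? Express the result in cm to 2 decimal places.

5.39 cm

Rounding to 6 decimal places leaves the longitude within ±5e-07° of the true value.
One degree of longitude at 13.99° is 111195 × cos 13.99° ≈ 111195 × 0.9703 = 107897 m.
So at most 5e-07° × 107897 ≈ 0.0539484 m east–west.
That is 0.0539484 m = 5.3948 cm.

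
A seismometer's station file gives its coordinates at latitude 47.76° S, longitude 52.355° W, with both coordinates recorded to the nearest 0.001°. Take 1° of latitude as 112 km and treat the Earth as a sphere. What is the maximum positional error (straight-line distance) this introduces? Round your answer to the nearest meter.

Rounding to 3 decimal places leaves each coordinate within ±0.0005° of the true value.
North–south component: 0.0005° × 112000 = 56 m.
East–west component at 47.76°: 0.0005° × 112000 × cos 47.76° ≈ 0.0005 × 75290.6 ≈ 37.6453 m.
The two errors are perpendicular, so the maximum displacement is √(56² + 37.6453²) ≈ 67.4772 m.

67 meters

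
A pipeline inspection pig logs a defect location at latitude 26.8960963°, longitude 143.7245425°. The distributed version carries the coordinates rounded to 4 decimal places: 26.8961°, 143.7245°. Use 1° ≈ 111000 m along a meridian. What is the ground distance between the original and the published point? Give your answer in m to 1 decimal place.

4.2 m

The latitude changed by -0.0000037° and the longitude by +0.0000425°.
North–south shift: -0.0000037 × 111000 = -0.4107 m.
East–west at this latitude: 0.0000425° × 111000 × cos 26.8961° ≈ 0.0000425 × 98992.9 = 4.2072 m.
Combined displacement = (0.4107² + 4.2072²)^½ ≈ 4.2272 m.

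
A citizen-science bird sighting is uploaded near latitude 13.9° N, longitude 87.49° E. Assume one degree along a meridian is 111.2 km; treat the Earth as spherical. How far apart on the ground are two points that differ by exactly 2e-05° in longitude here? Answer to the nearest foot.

7 feet

2e-05° of longitude at 13.9° is 2e-05 × 111200 × cos 13.9° ≈ 2e-05 × 107944 = 2.15887 m.
In feet: 2.15887 m ÷ 0.3048 ≈ 7.0829 ft.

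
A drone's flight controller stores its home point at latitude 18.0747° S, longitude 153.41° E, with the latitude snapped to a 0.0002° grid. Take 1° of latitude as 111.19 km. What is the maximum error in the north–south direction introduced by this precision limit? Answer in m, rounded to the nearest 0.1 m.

11.1 m

With a 0.0002° grid the true value lies within half a step, ±0.0002°/2 = ±0.0001°, of the stored one.
North–south distance: 0.0001° × 111190 m/° = 11.119 m.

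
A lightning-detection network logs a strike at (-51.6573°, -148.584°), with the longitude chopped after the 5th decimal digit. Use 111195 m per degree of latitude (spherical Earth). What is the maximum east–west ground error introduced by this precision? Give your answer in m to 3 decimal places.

0.690 m

Truncating at 5 decimal places can drop up to a full unit in the last place, so the longitude may be off by as much as 1e-05°.
At latitude 51.6573° a degree of longitude spans 111195 m × cos 51.6573° = 111195 × 0.6204 ≈ 68981.3 m.
So at most 1e-05° × 68981.3 ≈ 0.689813 m east–west.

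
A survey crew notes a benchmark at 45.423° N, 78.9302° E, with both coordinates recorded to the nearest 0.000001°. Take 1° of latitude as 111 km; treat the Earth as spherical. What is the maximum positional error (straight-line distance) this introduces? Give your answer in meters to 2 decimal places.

0.07 meters

Rounding to 6 decimal places leaves each coordinate within ±5e-07° of the true value.
North–south component: 5e-07° × 111000 = 0.0555 m.
Longitude error → 5e-07 × 111000 × cos 45.423° = 5e-07 × 111000 × 0.7019 ≈ 0.0389536 m.
Combining orthogonally: (0.0555² + 0.0389536²)^½ ≈ 0.0678059 m.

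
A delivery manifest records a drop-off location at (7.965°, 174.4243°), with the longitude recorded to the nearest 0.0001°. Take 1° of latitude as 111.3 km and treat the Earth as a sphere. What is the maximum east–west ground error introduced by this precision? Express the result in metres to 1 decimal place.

5.5 metres

Rounding to 4 decimal places leaves the longitude within ±5e-05° of the true value.
Parallels shrink by cos φ, so at 7.965° a degree of longitude is 111300 × 0.9904 ≈ 110226 m.
East–west error: 5e-05° × 110226 m/° ≈ 5.51131 m.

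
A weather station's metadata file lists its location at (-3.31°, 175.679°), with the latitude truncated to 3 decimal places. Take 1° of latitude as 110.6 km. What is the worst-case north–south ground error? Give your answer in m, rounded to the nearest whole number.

Truncating at 3 decimal places can drop up to a full unit in the last place, so the latitude may be off by as much as 0.001°.
So the N–S error is at most 0.001 × 110600 = 110.6 m.

111 m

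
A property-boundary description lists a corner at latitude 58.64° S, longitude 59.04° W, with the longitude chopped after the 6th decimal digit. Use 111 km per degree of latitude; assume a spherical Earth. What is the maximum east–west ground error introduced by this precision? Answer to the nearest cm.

6 cm

Truncating at 6 decimal places can drop up to a full unit in the last place, so the longitude may be off by as much as 1e-06°.
Parallels shrink by cos φ, so at 58.64° a degree of longitude is 111000 × 0.5204 ≈ 57765.9 m.
Maximum E–W displacement: 1e-06 × 57765.9 = 0.0577659 m.
That is 0.0577659 m = 5.7766 cm.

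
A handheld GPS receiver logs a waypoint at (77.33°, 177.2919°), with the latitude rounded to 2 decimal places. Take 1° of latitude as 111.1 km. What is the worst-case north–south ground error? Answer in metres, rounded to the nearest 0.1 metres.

555.5 metres

Rounding to 2 decimal places leaves the latitude within ±0.005° of the true value.
North–south distance: 0.005° × 111100 m/° = 555.5 m.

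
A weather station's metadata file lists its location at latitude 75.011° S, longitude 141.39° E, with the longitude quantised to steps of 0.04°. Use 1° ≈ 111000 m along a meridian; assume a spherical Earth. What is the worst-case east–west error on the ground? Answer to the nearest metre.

With a 0.04° grid the true value lies within half a step, ±0.04°/2 = ±0.02°, of the stored one.
One degree of longitude at 75.011° is 111000 × cos 75.011° ≈ 111000 × 0.2586 = 28708.3 m.
So at most 0.02° × 28708.3 ≈ 574.167 m east–west.

574 metres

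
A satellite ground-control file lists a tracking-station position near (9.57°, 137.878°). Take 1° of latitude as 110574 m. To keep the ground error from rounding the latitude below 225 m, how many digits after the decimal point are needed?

One degree of latitude covers 110574 m.
N decimal places → at most half a unit in the last place, 0.5 × 10⁻ᴺ° = 110574/2 × 10⁻ᴺ m.
Setting 55287 × 10⁻ᴺ ≤ 225 gives 10ᴺ ≥ 245.7, i.e. N ≥ 2.39.
So 3 decimal places suffice (55.3 m); 2 would allow up to 553 m.

3 decimal places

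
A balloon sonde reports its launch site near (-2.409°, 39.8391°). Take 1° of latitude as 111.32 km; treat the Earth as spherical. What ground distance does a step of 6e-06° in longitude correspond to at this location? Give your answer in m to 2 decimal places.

One degree of longitude here spans 111320 × cos 2.409° = 111320 × 0.9991 ≈ 111222 m; 6e-06° of that is 0.66733 m.

0.67 m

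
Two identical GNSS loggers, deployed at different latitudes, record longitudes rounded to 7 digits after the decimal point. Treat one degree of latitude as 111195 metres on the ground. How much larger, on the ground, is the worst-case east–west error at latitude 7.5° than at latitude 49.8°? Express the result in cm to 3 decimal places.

Rounding to 7 decimal places leaves the longitude within ±5e-08° of the true value.
Error at 7.5° = 5e-08° × 111195 × cos 7.5° ≈ 0.0055597 × 0.9914 = 0.0055122 m.
At 49.8°: 5e-08° × 111195 × cos 49.8° = 5e-08 × 111195 × 0.6455 ≈ 0.0035886 m.
Difference: 0.0055122 − 0.0035886 = 0.0019236 m.
That is 0.0019236 m = 0.19236 cm.

0.192 cm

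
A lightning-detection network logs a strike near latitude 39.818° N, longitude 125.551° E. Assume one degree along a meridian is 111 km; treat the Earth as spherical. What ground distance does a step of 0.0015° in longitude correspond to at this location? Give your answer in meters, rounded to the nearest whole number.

128 meters

0.0015° of longitude at 39.818° is 0.0015 × 111000 × cos 39.818° ≈ 0.0015 × 85257.1 = 127.886 m.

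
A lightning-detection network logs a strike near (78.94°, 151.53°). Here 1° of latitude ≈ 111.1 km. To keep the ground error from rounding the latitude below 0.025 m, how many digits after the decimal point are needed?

7 decimal places

One degree of latitude covers 111100 m.
Rounding to N decimal places gives at most 0.5 × 10⁻ᴺ degrees of error, i.e. 0.5 × 10⁻ᴺ × 111100 m.
Setting 55550 × 10⁻ᴺ ≤ 0.025 gives 10ᴺ ≥ 2.222e+06, i.e. N ≥ 6.35.
N = 6 would give 0.0555 m (too coarse); N = 7 gives 0.00556 m ≤ 0.025 m.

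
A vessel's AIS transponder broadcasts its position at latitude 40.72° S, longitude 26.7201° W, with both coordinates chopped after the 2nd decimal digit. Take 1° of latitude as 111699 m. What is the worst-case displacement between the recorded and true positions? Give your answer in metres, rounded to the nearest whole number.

Truncating at 2 decimal places can drop up to a full unit in the last place, so each coordinate may be off by as much as 0.01°.
Latitude error → 0.01 × 111699 = 1116.99 m along the meridian.
East–west component at 40.72°: 0.01° × 111699 × cos 40.72° ≈ 0.01 × 84657.4 ≈ 846.574 m.
Combining orthogonally: (1116.99² + 846.574²)^½ ≈ 1401.55 m.

1402 metres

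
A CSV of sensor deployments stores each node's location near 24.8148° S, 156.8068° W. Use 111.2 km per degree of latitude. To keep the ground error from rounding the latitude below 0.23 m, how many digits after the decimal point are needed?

One degree of latitude covers 111200 m.
With N decimal places the half-ulp bound is 0.5·10⁻ᴺ°, or 0.5·10⁻ᴺ × 111200 m on the ground.
Setting 55600 × 10⁻ᴺ ≤ 0.23 gives 10ᴺ ≥ 2.417e+05, i.e. N ≥ 5.38.
N = 5 would give 0.556 m (too coarse); N = 6 gives 0.0556 m ≤ 0.23 m.

6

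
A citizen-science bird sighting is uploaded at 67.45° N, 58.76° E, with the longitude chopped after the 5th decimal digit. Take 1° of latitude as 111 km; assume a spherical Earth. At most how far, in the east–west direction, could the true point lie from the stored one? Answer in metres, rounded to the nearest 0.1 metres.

0.4 metres

Truncating at 5 decimal places can drop up to a full unit in the last place, so the longitude may be off by as much as 1e-05°.
Parallels shrink by cos φ, so at 67.45° a degree of longitude is 111000 × 0.3835 ≈ 42567.3 m.
East–west error: 1e-05° × 42567.3 m/° ≈ 0.425673 m.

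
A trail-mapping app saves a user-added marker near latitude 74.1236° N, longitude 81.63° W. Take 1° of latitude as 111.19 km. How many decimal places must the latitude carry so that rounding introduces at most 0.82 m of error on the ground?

One degree of latitude covers 111190 m.
Rounding to N decimal places gives at most 0.5 × 10⁻ᴺ degrees of error, i.e. 0.5 × 10⁻ᴺ × 111190 m.
Need 0.5 × 111190 × 10⁻ᴺ ≤ 0.82 → 10⁻ᴺ ≤ 1.475e-05, so N ≥ 4.83.
N = 4 would give 5.56 m (too coarse); N = 5 gives 0.556 m ≤ 0.82 m.

5 decimal places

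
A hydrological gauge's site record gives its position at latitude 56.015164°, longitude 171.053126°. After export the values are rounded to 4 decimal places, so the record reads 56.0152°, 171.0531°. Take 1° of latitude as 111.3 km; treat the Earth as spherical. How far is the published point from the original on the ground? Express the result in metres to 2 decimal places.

The latitude changed by -0.000036° and the longitude by +0.000026°.
N–S: -0.000036° × 111300 m/° = -4.0068 m.
E–W at 56.0152°: 0.000026° × 111300 × cos 56.0152° = 0.000026 × 111300 × 0.5590 ≈ 1.61756 m.
Hypotenuse of the two orthogonal shifts: √(4.0068² + 1.61756²) = 4.32099 m.

4.32 metres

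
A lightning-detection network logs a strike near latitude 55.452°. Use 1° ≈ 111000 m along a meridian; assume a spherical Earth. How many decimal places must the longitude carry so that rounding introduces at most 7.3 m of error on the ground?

At 55.452° one degree of longitude covers 111000 × cos 55.452° ≈ 111000 × 0.5671 ≈ 62947.7 m.
Rounding to N decimal places gives at most 0.5 × 10⁻ᴺ degrees of error, i.e. 0.5 × 10⁻ᴺ × 62947.7 m.
Need 0.5 × 62947.7 × 10⁻ᴺ ≤ 7.3 → 10⁻ᴺ ≤ 2.319e-04, so N ≥ 3.63.
N = 3 would give 31.5 m (too coarse); N = 4 gives 3.15 m ≤ 7.3 m.

4 decimal places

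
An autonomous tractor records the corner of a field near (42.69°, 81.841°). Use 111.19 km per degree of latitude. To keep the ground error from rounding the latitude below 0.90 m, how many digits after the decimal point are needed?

5 decimal places

One degree of latitude covers 111190 m.
Rounding to N decimal places gives at most 0.5 × 10⁻ᴺ degrees of error, i.e. 0.5 × 10⁻ᴺ × 111190 m.
Setting 55595 × 10⁻ᴺ ≤ 0.90 gives 10ᴺ ≥ 6.177e+04, i.e. N ≥ 4.79.
So 5 decimal places suffice (0.556 m); 4 would allow up to 5.56 m.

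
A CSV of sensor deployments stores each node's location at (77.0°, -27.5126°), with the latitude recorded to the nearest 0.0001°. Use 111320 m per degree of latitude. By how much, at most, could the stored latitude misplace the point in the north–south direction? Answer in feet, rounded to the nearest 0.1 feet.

18.3 feet

Rounding to 4 decimal places leaves the latitude within ±5e-05° of the true value.
Along the meridian that is 5e-05° × 111320 m/° = 5.566 m.
Converting: 5.566 m × 3.2808 ft/m ≈ 18.261 ft.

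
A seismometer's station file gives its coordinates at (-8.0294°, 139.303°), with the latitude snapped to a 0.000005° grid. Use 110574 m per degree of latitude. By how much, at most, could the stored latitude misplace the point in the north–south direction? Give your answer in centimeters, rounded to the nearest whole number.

28 centimeters

With a 0.000005° grid the true value lies within half a step, ±0.000005°/2 = ±2.5e-06°, of the stored one.
Along the meridian that is 2.5e-06° × 110574 m/° = 0.276435 m.
That is 0.276435 m = 27.643 cm.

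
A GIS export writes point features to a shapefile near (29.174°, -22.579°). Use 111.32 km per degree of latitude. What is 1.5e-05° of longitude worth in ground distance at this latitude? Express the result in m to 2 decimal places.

1.46 m

1.5e-05° of longitude at 29.174° is 1.5e-05 × 111320 × cos 29.174° ≈ 1.5e-05 × 97198.3 = 1.45797 m.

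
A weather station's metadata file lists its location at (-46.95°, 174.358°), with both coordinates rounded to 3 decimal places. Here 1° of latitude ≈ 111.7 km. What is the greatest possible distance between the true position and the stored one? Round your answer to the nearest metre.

68 metres

Rounding to 3 decimal places leaves each coordinate within ±0.0005° of the true value.
N–S: 0.0005° × 111700 m/° = 55.85 m.
E–W at 46.95°: 0.0005° × 111700 × cos 46.95° = 0.0005 × 111700 × 0.6826 ≈ 38.1252 m.
Worst case both components are at the extreme and orthogonal: √(55.85² + 38.1252²) ≈ 67.6222 m.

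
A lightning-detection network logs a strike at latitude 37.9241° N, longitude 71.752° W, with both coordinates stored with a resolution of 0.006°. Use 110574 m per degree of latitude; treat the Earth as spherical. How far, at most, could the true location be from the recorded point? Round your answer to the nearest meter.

423 meters

With a 0.006° grid the true value lies within half a step, ±0.006°/2 = ±0.003°, of the stored one.
Latitude error → 0.003 × 110574 = 331.722 m along the meridian.
East–west component at 37.9241°: 0.003° × 110574 × cos 37.9241° ≈ 0.003 × 87223.6 ≈ 261.671 m.
The two errors are perpendicular, so the maximum displacement is √(331.722² + 261.671²) ≈ 422.506 m.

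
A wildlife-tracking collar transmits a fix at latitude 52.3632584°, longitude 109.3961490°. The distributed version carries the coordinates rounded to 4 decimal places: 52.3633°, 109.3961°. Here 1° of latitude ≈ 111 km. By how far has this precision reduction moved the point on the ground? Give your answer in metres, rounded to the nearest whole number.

6 metres

The latitude changed by -0.0000416° and the longitude by +0.0000490°.
N–S: -0.0000416° × 111000 m/° = -4.6176 m.
E–W at 52.3633°: 0.0000490° × 111000 × cos 52.3633° = 0.0000490 × 111000 × 0.6107 ≈ 3.32134 m.
Combined displacement = (4.6176² + 3.32134²)^½ ≈ 5.68802 m.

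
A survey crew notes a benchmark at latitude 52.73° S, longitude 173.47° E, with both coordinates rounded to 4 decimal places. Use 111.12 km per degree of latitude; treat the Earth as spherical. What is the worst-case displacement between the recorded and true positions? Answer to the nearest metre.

Rounding to 4 decimal places leaves each coordinate within ±5e-05° of the true value.
N–S: 5e-05° × 111120 m/° = 5.556 m.
E–W at 52.73°: 5e-05° × 111120 × cos 52.73° = 5e-05 × 111120 × 0.6056 ≈ 3.36456 m.
The two errors are perpendicular, so the maximum displacement is √(5.556² + 3.36456²) ≈ 6.49534 m.

6 metres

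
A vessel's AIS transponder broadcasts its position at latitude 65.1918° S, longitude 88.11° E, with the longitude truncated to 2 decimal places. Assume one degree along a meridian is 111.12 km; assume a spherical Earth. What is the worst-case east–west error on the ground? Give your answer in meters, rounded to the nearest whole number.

466 meters

Truncating at 2 decimal places can drop up to a full unit in the last place, so the longitude may be off by as much as 0.01°.
One degree of longitude at 65.1918° is 111120 × cos 65.1918° ≈ 111120 × 0.4196 = 46624 m.
East–west error: 0.01° × 46624 m/° ≈ 466.24 m.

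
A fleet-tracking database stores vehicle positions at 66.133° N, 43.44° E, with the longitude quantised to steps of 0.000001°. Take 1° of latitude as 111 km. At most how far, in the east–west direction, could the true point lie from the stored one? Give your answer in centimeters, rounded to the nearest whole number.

With a 0.000001° grid the true value lies within half a step, ±0.000001°/2 = ±5e-07°, of the stored one.
Parallels shrink by cos φ, so at 66.133° a degree of longitude is 111000 × 0.4046 ≈ 44912.3 m.
So at most 5e-07° × 44912.3 ≈ 0.0224561 m east–west.
That is 0.0224561 m = 2.2456 cm.

2 centimeters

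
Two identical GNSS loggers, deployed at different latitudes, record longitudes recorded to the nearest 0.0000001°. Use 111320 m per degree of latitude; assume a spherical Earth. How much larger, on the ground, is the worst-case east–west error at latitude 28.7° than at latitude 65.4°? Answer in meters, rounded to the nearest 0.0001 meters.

Rounding to 7 decimal places leaves the longitude within ±5e-08° of the true value.
Error at 28.7° = 5e-08° × 111320 × cos 28.7° ≈ 0.005566 × 0.8771 = 0.0048822 m.
At 65.4°: 5e-08° × 111320 × cos 65.4° = 5e-08 × 111320 × 0.4163 ≈ 0.002317 m.
Difference: 0.0048822 − 0.002317 = 0.0025652 m.

0.0026 meters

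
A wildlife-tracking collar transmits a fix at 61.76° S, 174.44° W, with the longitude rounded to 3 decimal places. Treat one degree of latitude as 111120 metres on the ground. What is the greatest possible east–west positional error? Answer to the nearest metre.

26 metres

Rounding to 3 decimal places leaves the longitude within ±0.0005° of the true value.
Parallels shrink by cos φ, so at 61.76° a degree of longitude is 111120 × 0.4732 ≈ 52578.2 m.
Maximum E–W displacement: 0.0005 × 52578.2 = 26.2891 m.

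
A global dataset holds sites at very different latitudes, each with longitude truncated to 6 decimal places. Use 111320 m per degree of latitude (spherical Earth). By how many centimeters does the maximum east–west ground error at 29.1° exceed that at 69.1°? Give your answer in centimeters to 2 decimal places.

Truncating at 6 decimal places can drop up to a full unit in the last place, so the longitude may be off by as much as 1e-06°.
At 29.1°: 1e-06° × 111320 × cos 29.1° = 1e-06 × 111320 × 0.8738 ≈ 0.097268 m.
At 69.1°: 1e-06° × 111320 × cos 69.1° = 1e-06 × 111320 × 0.3567 ≈ 0.039712 m.
So the lower-latitude error exceeds the higher by 0.097268 − 0.039712 = 0.057556 m.
That is 0.0575562 m = 5.7556 cm.

5.76 centimeters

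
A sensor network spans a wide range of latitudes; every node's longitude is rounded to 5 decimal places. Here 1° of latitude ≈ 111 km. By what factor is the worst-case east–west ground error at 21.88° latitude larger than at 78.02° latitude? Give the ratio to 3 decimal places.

4.471

Rounding to 5 decimal places leaves the longitude within ±5e-06° of the true value.
Error at 21.88° = 5e-06° × 111000 × cos 21.88° ≈ 0.555 × 0.9280 = 0.51502 m.
Error at 78.02° = 5e-06° × 111000 × cos 78.02° ≈ 0.555 × 0.2076 = 0.1152 m.
Ratio: 0.51502 / 0.1152 = cos 21.88° / cos 78.02° ≈ 4.4706.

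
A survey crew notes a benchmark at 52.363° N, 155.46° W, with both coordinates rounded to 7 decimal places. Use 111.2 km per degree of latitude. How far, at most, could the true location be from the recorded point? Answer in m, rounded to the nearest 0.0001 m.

Rounding to 7 decimal places leaves each coordinate within ±5e-08° of the true value.
Latitude error → 5e-08 × 111200 = 0.00556 m along the meridian.
E–W at 52.363°: 5e-08° × 111200 × cos 52.363° = 5e-08 × 111200 × 0.6107 ≈ 0.00339525 m.
Combining orthogonally: (0.00556² + 0.00339525²)^½ ≈ 0.0065147 m.

0.0065 m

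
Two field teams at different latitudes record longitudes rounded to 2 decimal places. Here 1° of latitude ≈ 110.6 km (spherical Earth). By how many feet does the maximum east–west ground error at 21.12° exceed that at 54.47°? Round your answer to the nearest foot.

Rounding to 2 decimal places leaves the longitude within ±0.005° of the true value.
At 21.12°: 0.005° × 110600 × cos 21.12° = 0.005 × 110600 × 0.9328 ≈ 515.85 m.
Error at 54.47° = 0.005° × 110600 × cos 54.47° ≈ 553 × 0.5811 = 321.36 m.
Difference: 515.85 − 321.36 = 194.49 m.
Converting: 194.489 m × 3.2808 ft/m ≈ 638.09 ft.

638 feet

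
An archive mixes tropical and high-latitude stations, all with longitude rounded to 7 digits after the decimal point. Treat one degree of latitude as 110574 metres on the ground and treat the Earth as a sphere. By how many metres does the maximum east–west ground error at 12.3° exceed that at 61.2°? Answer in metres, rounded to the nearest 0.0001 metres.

0.0027 metres

Rounding to 7 decimal places leaves the longitude within ±5e-08° of the true value.
At 12.3°: 5e-08° × 110574 × cos 12.3° = 5e-08 × 110574 × 0.9770 ≈ 0.0054018 m.
At 61.2°: 5e-08° × 110574 × cos 61.2° = 5e-08 × 110574 × 0.4818 ≈ 0.0026635 m.
Difference: 0.0054018 − 0.0026635 = 0.0027383 m.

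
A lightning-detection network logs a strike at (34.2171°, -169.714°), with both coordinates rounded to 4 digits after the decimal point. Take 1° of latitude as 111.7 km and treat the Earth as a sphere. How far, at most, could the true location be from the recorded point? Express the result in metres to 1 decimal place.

Rounding to 4 decimal places leaves each coordinate within ±5e-05° of the true value.
Latitude error → 5e-05 × 111700 = 5.585 m along the meridian.
Longitude error → 5e-05 × 111700 × cos 34.2171° = 5e-05 × 111700 × 0.8269 ≈ 4.61831 m.
Combining orthogonally: (5.585² + 4.61831²)^½ ≈ 7.24714 m.

7.2 metres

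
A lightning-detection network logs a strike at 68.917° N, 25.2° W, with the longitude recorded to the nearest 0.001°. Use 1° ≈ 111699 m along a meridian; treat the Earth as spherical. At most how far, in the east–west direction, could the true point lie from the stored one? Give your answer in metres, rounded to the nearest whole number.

20 metres

Rounding to 3 decimal places leaves the longitude within ±0.0005° of the true value.
Parallels shrink by cos φ, so at 68.917° a degree of longitude is 111699 × 0.3597 ≈ 40180.4 m.
East–west error: 0.0005° × 40180.4 m/° ≈ 20.0902 m.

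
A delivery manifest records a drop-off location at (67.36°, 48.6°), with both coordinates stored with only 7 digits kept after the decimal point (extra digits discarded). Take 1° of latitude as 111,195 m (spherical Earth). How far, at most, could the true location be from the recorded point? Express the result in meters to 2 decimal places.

0.01 meters

Truncating at 7 decimal places can drop up to a full unit in the last place, so each coordinate may be off by as much as 1e-07°.
N–S: 1e-07° × 111195 m/° = 0.0111195 m.
E–W at 67.36°: 1e-07° × 111195 × cos 67.36° = 1e-07 × 111195 × 0.3849 ≈ 0.00428034 m.
The two errors are perpendicular, so the maximum displacement is √(0.0111195² + 0.00428034²) ≈ 0.0119149 m.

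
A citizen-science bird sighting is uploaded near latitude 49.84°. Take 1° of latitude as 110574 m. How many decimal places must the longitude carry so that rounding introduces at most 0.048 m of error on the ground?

At 49.84° one degree of longitude covers 110574 × cos 49.84° ≈ 110574 × 0.6449 ≈ 71311.9 m.
Rounding to N decimal places gives at most 0.5 × 10⁻ᴺ degrees of error, i.e. 0.5 × 10⁻ᴺ × 71311.9 m.
Need 0.5 × 71311.9 × 10⁻ᴺ ≤ 0.048 → 10⁻ᴺ ≤ 1.346e-06, so N ≥ 5.87.
So 6 decimal places suffice (0.0357 m); 5 would allow up to 0.357 m.

6 decimal places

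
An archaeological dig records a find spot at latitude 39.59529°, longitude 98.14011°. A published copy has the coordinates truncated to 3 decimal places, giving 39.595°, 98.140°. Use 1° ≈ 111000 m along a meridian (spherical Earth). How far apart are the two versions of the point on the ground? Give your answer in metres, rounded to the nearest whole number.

34 metres

The latitude changed by +0.00029° and the longitude by +0.00011°.
N–S: 0.00029° × 111000 m/° = 32.19 m.
East–west at this latitude: 0.00011° × 111000 × cos 39.595° ≈ 0.00011 × 85533.1 = 9.40865 m.
Combined displacement = (32.19² + 9.40865²)^½ ≈ 33.5368 m.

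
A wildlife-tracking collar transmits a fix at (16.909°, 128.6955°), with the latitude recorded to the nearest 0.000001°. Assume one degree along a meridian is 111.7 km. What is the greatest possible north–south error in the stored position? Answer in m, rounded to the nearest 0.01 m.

Rounding to 6 decimal places leaves the latitude within ±5e-07° of the true value.
North–south distance: 5e-07° × 111700 m/° = 0.05585 m.

0.06 m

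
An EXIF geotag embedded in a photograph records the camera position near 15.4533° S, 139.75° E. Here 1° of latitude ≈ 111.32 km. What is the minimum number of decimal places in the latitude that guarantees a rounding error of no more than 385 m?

One degree of latitude covers 111320 m.
N decimal places → at most half a unit in the last place, 0.5 × 10⁻ᴺ° = 111320/2 × 10⁻ᴺ m.
Need 0.5 × 111320 × 10⁻ᴺ ≤ 385 → 10⁻ᴺ ≤ 6.917e-03, so N ≥ 2.16.
So 3 decimal places suffice (55.7 m); 2 would allow up to 557 m.

3 decimal places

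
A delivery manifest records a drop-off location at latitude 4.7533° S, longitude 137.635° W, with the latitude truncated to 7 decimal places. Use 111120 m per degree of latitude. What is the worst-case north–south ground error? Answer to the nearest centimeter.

1 centimeters

Truncating at 7 decimal places can drop up to a full unit in the last place, so the latitude may be off by as much as 1e-07°.
Along the meridian that is 1e-07° × 111120 m/° = 0.011112 m.
That is 0.011112 m = 1.1112 cm.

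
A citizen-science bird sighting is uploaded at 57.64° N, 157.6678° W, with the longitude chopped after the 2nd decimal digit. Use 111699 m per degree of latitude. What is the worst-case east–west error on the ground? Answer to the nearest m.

598 m

Truncating at 2 decimal places can drop up to a full unit in the last place, so the longitude may be off by as much as 0.01°.
Parallels shrink by cos φ, so at 57.64° a degree of longitude is 111699 × 0.5352 ≈ 59785.5 m.
Maximum E–W displacement: 0.01 × 59785.5 = 597.855 m.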